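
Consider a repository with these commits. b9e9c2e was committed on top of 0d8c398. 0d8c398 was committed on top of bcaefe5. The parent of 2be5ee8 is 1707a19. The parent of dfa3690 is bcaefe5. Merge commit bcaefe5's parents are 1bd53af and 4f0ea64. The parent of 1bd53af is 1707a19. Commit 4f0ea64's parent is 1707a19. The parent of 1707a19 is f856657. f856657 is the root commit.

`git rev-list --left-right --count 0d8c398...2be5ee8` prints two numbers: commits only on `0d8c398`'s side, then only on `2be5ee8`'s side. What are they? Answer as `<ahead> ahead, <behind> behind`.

4 ahead, 1 behind

Reachable from 0d8c398: {0d8c398, 1707a19, 1bd53af, 4f0ea64, bcaefe5, f856657}.
Reachable from 2be5ee8: {1707a19, 2be5ee8, f856657}.
Only in 0d8c398's history (ahead): {0d8c398, 1bd53af, 4f0ea64, bcaefe5} — 4.
Only in 2be5ee8's history (behind): {2be5ee8} — 1.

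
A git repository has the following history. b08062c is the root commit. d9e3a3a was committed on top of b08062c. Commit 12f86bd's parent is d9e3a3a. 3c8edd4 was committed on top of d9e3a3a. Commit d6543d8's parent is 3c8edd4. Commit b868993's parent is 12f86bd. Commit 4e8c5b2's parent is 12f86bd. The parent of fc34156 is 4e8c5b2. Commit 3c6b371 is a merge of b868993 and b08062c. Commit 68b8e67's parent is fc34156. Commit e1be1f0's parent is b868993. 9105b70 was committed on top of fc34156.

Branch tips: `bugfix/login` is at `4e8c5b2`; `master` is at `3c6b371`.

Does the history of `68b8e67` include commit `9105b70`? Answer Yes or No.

No

Ancestors of 68b8e67: {12f86bd, 4e8c5b2, 68b8e67, b08062c, d9e3a3a, fc34156}.
9105b70 is not in that set, so it is not an ancestor of 68b8e67.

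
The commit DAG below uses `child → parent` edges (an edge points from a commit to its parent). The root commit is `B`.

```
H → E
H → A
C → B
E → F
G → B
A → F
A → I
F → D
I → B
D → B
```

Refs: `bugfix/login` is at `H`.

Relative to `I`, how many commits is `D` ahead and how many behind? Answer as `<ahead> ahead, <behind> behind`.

Reachable from D: {B, D}.
Reachable from I: {B, I}.
Only in D's history (ahead): {D} — 1.
Only in I's history (behind): {I} — 1.

1 ahead, 1 behind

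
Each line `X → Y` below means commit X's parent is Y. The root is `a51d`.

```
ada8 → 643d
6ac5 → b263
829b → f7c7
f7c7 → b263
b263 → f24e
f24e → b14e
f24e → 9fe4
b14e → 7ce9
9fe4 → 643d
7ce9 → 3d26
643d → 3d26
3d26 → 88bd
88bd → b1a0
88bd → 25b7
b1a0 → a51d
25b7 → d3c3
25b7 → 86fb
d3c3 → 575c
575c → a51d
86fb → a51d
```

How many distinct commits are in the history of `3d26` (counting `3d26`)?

8

Walking parent pointers from 3d26: reachable set = {25b7, 3d26, 575c, 86fb, 88bd, a51d, b1a0, d3c3}.
That is 8 commits.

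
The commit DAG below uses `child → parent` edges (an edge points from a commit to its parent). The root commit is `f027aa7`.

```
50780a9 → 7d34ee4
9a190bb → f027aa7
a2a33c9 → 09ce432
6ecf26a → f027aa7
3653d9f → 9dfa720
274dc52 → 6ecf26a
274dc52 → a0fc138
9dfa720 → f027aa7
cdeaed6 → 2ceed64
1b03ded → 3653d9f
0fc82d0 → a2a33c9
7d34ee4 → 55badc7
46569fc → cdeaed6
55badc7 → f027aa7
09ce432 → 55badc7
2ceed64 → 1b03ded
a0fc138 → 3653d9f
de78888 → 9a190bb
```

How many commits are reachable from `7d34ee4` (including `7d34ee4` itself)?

3

Walking parent pointers from 7d34ee4: reachable set = {55badc7, 7d34ee4, f027aa7}.
That is 3 commits.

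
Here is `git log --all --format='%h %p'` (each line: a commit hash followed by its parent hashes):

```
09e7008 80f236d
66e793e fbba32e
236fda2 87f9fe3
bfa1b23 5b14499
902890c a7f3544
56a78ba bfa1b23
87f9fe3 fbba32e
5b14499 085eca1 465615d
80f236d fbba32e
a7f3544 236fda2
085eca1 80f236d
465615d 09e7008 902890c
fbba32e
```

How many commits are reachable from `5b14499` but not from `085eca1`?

Reachable from 5b14499: {085eca1, 09e7008, 236fda2, 465615d, 5b14499, 80f236d, 87f9fe3, 902890c, a7f3544, fbba32e}.
Reachable from 085eca1: {085eca1, 80f236d, fbba32e}.
In 5b14499's history but not 085eca1's: {09e7008, 236fda2, 465615d, 5b14499, 87f9fe3, 902890c, a7f3544} — 7 commits.

7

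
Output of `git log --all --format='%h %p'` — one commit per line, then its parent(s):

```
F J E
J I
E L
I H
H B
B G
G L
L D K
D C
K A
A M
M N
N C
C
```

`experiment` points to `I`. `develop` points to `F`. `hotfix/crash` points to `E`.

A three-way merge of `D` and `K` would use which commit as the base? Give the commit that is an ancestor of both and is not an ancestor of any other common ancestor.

C

Ancestors of D: {C, D}.
Ancestors of K: {A, C, K, M, N}.
Common ancestors: {C}.
The only common ancestor is C, so it is the merge base.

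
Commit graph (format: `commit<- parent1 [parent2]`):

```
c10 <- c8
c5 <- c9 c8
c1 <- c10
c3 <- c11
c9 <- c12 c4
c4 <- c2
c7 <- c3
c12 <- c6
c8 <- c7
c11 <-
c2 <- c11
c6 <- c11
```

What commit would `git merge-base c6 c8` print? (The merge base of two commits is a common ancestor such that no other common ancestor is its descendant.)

c11

Ancestors of c6: {c11, c6}.
Ancestors of c8: {c11, c3, c7, c8}.
Common ancestors: {c11}.
The only common ancestor is c11, so it is the merge base.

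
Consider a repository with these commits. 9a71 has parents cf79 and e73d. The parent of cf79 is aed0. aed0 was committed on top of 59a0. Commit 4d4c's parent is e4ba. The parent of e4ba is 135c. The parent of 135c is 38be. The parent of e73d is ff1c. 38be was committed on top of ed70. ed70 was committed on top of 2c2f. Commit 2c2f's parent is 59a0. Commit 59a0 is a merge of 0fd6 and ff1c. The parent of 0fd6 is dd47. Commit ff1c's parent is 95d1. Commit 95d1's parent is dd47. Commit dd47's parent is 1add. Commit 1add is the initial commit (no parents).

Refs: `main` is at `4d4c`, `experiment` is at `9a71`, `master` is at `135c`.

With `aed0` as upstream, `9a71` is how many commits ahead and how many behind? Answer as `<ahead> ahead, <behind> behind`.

3 ahead, 0 behind

Reachable from 9a71: {0fd6, 1add, 59a0, 95d1, 9a71, aed0, cf79, dd47, e73d, ff1c}.
Reachable from aed0: {0fd6, 1add, 59a0, 95d1, aed0, dd47, ff1c}.
Only in 9a71's history (ahead): {9a71, cf79, e73d} — 3.
Only in aed0's history (behind): {} — 0.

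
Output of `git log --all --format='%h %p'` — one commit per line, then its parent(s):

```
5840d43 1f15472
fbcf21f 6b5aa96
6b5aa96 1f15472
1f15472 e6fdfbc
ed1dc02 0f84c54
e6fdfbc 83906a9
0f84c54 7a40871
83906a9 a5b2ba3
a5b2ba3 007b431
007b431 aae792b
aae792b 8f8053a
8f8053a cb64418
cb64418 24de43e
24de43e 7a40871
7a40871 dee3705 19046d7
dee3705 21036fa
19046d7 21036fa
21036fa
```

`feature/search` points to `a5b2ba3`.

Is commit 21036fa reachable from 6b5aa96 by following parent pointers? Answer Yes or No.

Yes

Ancestors of 6b5aa96 (commits reachable by following parents): {007b431, 19046d7, 1f15472, 21036fa, 24de43e, 6b5aa96, 7a40871, 83906a9, 8f8053a, a5b2ba3, aae792b, cb64418, dee3705, e6fdfbc}.
21036fa is in that set, so it is an ancestor of 6b5aa96.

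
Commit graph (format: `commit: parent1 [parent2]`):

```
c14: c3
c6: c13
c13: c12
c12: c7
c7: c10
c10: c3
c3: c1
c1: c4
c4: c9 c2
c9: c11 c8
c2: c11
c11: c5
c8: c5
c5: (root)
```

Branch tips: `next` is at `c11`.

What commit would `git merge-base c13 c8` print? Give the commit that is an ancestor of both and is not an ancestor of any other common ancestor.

Ancestors of c13: {c1, c10, c11, c12, c13, c2, c3, c4, c5, c7, c8, c9}.
Ancestors of c8: {c5, c8}.
Common ancestors: {c5, c8}.
Among these, c8 is not an ancestor of any other common ancestor — it is the merge base.

c8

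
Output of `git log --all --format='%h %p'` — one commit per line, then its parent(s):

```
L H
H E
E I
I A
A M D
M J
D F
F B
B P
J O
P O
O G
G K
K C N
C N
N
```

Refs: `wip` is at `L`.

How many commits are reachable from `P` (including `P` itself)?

6

Walking parent pointers from P: reachable set = {C, G, K, N, O, P}.
That is 6 commits.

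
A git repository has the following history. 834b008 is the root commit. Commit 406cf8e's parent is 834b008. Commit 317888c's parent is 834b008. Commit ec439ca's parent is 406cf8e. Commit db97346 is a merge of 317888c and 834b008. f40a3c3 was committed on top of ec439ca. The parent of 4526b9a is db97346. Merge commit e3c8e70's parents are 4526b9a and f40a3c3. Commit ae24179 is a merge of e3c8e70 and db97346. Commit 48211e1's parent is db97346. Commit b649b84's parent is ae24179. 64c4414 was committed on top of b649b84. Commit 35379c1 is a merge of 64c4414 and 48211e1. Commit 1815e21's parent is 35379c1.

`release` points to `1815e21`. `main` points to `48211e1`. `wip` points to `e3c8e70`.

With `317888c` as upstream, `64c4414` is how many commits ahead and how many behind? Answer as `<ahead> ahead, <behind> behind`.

Reachable from 64c4414: {317888c, 406cf8e, 4526b9a, 64c4414, 834b008, ae24179, b649b84, db97346, e3c8e70, ec439ca, f40a3c3}.
Reachable from 317888c: {317888c, 834b008}.
Only in 64c4414's history (ahead): {406cf8e, 4526b9a, 64c4414, ae24179, b649b84, db97346, e3c8e70, ec439ca, f40a3c3} — 9.
Only in 317888c's history (behind): {} — 0.

9 ahead, 0 behind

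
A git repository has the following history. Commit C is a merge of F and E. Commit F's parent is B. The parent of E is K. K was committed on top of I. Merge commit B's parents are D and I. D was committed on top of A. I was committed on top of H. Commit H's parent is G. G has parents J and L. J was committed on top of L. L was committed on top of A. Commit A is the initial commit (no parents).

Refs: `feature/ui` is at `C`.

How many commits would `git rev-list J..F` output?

6

Reachable from F: {A, B, D, F, G, H, I, J, L}.
Reachable from J: {A, J, L}.
In F's history but not J's: {B, D, F, G, H, I} — 6 commits.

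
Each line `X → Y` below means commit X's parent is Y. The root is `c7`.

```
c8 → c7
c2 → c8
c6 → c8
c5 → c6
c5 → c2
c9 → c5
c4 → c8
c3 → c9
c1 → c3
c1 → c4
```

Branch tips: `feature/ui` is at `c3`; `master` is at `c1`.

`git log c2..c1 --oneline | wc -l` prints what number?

6

Reachable from c1: {c1, c2, c3, c4, c5, c6, c7, c8, c9}.
Reachable from c2: {c2, c7, c8}.
In c1's history but not c2's: {c1, c3, c4, c5, c6, c9} — 6 commits.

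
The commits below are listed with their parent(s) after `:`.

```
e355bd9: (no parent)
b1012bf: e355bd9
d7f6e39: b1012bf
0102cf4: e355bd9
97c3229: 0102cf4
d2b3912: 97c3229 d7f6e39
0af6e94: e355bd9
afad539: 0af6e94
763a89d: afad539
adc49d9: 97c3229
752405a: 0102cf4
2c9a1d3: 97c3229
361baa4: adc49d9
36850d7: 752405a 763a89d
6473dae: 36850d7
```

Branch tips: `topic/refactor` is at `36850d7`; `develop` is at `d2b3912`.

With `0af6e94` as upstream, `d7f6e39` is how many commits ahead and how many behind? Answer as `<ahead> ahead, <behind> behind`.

2 ahead, 1 behind

Reachable from d7f6e39: {b1012bf, d7f6e39, e355bd9}.
Reachable from 0af6e94: {0af6e94, e355bd9}.
Only in d7f6e39's history (ahead): {b1012bf, d7f6e39} — 2.
Only in 0af6e94's history (behind): {0af6e94} — 1.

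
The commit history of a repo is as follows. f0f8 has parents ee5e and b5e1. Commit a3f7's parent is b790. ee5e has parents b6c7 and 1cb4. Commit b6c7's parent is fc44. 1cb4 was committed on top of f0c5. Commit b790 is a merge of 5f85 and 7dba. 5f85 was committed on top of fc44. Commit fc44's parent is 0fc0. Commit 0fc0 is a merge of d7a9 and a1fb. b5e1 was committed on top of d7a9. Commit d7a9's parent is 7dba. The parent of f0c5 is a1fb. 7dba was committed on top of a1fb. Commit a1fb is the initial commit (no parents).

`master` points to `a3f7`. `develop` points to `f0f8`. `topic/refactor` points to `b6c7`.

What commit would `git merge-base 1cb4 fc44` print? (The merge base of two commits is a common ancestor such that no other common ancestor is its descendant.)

Ancestors of 1cb4: {1cb4, a1fb, f0c5}.
Ancestors of fc44: {0fc0, 7dba, a1fb, d7a9, fc44}.
Common ancestors: {a1fb}.
The only common ancestor is a1fb, so it is the merge base.

a1fb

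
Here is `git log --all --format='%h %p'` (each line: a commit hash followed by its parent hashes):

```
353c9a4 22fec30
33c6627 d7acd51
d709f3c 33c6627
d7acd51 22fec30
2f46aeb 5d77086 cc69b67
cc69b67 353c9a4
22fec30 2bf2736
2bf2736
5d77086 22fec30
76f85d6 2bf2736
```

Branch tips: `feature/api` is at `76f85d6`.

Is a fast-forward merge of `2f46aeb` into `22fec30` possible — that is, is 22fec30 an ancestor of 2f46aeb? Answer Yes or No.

Yes

A fast-forward from 22fec30 to 2f46aeb is possible iff 22fec30 is an ancestor of 2f46aeb.
Ancestors of 2f46aeb: {22fec30, 2bf2736, 2f46aeb, 353c9a4, 5d77086, cc69b67}.
22fec30 is among them, so fast-forward is possible.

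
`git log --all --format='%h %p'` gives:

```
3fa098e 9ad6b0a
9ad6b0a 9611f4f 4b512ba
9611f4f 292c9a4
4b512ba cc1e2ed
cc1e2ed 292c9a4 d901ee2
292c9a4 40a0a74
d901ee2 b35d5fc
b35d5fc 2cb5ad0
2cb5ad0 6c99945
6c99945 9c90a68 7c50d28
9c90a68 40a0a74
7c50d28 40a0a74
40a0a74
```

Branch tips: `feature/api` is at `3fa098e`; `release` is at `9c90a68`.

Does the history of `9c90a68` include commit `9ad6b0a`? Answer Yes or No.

No

Ancestors of 9c90a68: {40a0a74, 9c90a68}.
9ad6b0a is not in that set, so it is not an ancestor of 9c90a68.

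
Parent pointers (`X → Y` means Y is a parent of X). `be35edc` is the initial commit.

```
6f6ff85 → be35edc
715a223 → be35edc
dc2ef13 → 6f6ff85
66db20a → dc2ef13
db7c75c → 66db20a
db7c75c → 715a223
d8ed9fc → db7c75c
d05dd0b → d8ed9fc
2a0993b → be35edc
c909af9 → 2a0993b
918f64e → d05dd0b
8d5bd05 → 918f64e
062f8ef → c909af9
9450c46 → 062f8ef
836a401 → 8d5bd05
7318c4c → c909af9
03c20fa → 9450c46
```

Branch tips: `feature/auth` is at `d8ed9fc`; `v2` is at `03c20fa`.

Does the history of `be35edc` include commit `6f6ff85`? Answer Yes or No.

No

Ancestors of be35edc: {be35edc}.
6f6ff85 is not in that set, so it is not an ancestor of be35edc.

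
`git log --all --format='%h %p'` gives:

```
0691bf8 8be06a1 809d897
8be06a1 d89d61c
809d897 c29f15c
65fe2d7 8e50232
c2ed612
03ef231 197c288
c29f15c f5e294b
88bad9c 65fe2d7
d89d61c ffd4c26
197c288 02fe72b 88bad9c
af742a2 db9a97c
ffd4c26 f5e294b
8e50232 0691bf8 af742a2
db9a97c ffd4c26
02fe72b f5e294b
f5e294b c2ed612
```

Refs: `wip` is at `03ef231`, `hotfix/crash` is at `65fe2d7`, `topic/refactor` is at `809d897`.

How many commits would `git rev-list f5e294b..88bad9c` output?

Reachable from 88bad9c: {0691bf8, 65fe2d7, 809d897, 88bad9c, 8be06a1, 8e50232, af742a2, c29f15c, c2ed612, d89d61c, db9a97c, f5e294b, ffd4c26}.
Reachable from f5e294b: {c2ed612, f5e294b}.
In 88bad9c's history but not f5e294b's: {0691bf8, 65fe2d7, 809d897, 88bad9c, 8be06a1, 8e50232, af742a2, c29f15c, d89d61c, db9a97c, ffd4c26} — 11 commits.

11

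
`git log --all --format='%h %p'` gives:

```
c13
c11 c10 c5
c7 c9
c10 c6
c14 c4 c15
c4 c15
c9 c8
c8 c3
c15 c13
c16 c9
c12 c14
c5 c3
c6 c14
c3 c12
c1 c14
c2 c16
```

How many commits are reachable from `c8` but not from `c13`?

Reachable from c8: {c12, c13, c14, c15, c3, c4, c8}.
Reachable from c13: {c13}.
In c8's history but not c13's: {c12, c14, c15, c3, c4, c8} — 6 commits.

6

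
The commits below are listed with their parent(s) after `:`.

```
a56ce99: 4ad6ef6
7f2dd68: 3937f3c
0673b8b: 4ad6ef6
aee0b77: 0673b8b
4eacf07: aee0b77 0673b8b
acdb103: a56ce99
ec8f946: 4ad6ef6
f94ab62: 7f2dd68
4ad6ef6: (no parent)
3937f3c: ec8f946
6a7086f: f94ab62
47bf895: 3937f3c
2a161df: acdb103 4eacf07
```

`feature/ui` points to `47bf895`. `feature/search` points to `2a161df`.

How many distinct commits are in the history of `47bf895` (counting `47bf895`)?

Walking parent pointers from 47bf895: reachable set = {3937f3c, 47bf895, 4ad6ef6, ec8f946}.
That is 4 commits.

4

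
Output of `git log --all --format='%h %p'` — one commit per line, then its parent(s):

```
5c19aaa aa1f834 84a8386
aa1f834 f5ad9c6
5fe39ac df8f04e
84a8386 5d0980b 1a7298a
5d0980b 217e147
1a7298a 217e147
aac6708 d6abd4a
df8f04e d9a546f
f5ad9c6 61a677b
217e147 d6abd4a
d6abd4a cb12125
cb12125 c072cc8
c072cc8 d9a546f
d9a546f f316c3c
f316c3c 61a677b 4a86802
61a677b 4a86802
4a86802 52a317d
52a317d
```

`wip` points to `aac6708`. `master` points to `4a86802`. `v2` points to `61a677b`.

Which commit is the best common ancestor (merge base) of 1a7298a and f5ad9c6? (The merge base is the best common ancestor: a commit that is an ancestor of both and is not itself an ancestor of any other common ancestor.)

Ancestors of 1a7298a: {1a7298a, 217e147, 4a86802, 52a317d, 61a677b, c072cc8, cb12125, d6abd4a, d9a546f, f316c3c}.
Ancestors of f5ad9c6: {4a86802, 52a317d, 61a677b, f5ad9c6}.
Common ancestors: {4a86802, 52a317d, 61a677b}.
Among these, 61a677b is not an ancestor of any other common ancestor — it is the merge base.

61a677b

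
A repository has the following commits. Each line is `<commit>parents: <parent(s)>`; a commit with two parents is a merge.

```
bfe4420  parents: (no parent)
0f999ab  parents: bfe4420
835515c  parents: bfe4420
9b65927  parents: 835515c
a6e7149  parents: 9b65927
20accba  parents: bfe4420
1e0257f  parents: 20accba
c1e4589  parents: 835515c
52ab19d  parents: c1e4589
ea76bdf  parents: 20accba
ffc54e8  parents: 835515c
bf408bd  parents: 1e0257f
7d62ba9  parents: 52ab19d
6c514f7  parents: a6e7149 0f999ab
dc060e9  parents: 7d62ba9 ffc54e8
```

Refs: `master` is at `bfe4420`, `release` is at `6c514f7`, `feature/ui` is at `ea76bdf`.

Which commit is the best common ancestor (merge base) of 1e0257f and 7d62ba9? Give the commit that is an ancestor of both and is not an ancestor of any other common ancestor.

bfe4420

Ancestors of 1e0257f: {1e0257f, 20accba, bfe4420}.
Ancestors of 7d62ba9: {52ab19d, 7d62ba9, 835515c, bfe4420, c1e4589}.
Common ancestors: {bfe4420}.
The only common ancestor is bfe4420, so it is the merge base.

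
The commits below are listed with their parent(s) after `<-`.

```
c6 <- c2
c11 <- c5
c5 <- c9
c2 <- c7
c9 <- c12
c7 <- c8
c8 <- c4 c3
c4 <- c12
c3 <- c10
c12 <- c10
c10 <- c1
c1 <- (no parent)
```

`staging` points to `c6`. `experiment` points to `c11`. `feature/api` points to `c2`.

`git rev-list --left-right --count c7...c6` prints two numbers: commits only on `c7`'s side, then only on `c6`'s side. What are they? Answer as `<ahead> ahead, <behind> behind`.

Reachable from c7: {c1, c10, c12, c3, c4, c7, c8}.
Reachable from c6: {c1, c10, c12, c2, c3, c4, c6, c7, c8}.
Only in c7's history (ahead): {} — 0.
Only in c6's history (behind): {c2, c6} — 2.

0 ahead, 2 behind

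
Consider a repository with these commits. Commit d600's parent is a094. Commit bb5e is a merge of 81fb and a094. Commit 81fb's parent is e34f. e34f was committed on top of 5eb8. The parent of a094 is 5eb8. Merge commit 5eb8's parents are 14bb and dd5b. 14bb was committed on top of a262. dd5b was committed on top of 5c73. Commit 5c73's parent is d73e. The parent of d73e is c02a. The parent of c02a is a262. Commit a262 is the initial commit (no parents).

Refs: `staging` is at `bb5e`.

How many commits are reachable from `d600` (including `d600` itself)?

Walking parent pointers from d600: reachable set = {14bb, 5c73, 5eb8, a094, a262, c02a, d600, d73e, dd5b}.
That is 9 commits.

9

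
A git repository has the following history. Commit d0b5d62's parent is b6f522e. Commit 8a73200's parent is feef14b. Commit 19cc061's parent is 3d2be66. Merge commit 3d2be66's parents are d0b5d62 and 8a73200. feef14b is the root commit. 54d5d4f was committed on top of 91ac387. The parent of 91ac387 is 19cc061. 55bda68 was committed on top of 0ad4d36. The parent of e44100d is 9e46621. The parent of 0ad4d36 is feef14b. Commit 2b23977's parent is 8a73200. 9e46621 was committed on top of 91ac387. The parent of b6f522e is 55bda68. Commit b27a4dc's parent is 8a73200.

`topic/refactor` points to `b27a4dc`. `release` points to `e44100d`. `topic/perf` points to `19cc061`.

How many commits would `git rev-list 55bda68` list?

Walking parent pointers from 55bda68: reachable set = {0ad4d36, 55bda68, feef14b}.
That is 3 commits.

3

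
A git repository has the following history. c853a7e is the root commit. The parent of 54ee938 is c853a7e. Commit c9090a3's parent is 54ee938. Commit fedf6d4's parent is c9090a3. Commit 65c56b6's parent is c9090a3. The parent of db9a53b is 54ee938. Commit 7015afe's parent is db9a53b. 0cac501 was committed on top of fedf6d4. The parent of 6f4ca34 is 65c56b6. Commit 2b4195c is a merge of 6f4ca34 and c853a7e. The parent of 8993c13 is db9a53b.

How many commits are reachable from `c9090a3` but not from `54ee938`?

Reachable from c9090a3: {54ee938, c853a7e, c9090a3}.
Reachable from 54ee938: {54ee938, c853a7e}.
In c9090a3's history but not 54ee938's: {c9090a3} — 1 commit.

1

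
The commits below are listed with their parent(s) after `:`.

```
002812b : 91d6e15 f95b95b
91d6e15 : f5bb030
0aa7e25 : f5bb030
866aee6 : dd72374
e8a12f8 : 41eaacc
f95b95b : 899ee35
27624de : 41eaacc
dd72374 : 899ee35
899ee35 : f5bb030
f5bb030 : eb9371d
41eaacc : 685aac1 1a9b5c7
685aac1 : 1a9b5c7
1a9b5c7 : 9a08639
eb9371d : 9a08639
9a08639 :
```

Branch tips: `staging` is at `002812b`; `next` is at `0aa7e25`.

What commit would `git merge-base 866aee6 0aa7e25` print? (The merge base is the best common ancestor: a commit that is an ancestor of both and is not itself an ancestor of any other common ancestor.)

Ancestors of 866aee6: {866aee6, 899ee35, 9a08639, dd72374, eb9371d, f5bb030}.
Ancestors of 0aa7e25: {0aa7e25, 9a08639, eb9371d, f5bb030}.
Common ancestors: {9a08639, eb9371d, f5bb030}.
Among these, f5bb030 is not an ancestor of any other common ancestor — it is the merge base.

f5bb030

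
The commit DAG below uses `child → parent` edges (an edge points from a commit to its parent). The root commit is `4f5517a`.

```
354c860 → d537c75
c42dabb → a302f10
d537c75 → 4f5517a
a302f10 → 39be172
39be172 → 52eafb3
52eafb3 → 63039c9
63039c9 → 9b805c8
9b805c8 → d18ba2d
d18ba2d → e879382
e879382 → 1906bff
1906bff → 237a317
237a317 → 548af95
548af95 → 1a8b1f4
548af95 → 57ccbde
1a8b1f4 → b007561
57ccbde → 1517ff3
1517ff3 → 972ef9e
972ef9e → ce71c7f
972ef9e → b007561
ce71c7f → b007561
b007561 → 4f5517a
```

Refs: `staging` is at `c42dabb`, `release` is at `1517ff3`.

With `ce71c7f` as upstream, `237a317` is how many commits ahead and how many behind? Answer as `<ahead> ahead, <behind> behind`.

6 ahead, 0 behind

Reachable from 237a317: {1517ff3, 1a8b1f4, 237a317, 4f5517a, 548af95, 57ccbde, 972ef9e, b007561, ce71c7f}.
Reachable from ce71c7f: {4f5517a, b007561, ce71c7f}.
Only in 237a317's history (ahead): {1517ff3, 1a8b1f4, 237a317, 548af95, 57ccbde, 972ef9e} — 6.
Only in ce71c7f's history (behind): {} — 0.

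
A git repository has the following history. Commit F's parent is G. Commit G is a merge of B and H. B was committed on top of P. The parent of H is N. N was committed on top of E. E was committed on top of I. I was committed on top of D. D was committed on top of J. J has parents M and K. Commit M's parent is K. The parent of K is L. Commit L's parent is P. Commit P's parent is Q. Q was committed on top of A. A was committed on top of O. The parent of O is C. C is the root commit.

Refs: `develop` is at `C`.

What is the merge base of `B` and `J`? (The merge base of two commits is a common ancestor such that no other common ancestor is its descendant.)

Ancestors of B: {A, B, C, O, P, Q}.
Ancestors of J: {A, C, J, K, L, M, O, P, Q}.
Common ancestors: {A, C, O, P, Q}.
Among these, P is not an ancestor of any other common ancestor — it is the merge base.

P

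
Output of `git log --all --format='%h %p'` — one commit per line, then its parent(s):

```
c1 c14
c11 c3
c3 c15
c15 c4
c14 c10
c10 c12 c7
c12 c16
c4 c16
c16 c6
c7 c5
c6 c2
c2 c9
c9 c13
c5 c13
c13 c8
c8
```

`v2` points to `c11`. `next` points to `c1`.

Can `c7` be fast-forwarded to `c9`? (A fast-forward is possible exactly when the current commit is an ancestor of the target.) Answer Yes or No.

A fast-forward from c7 to c9 is possible iff c7 is an ancestor of c9.
Ancestors of c9: {c13, c8, c9}.
c7 is not among them, so fast-forward is not possible.

No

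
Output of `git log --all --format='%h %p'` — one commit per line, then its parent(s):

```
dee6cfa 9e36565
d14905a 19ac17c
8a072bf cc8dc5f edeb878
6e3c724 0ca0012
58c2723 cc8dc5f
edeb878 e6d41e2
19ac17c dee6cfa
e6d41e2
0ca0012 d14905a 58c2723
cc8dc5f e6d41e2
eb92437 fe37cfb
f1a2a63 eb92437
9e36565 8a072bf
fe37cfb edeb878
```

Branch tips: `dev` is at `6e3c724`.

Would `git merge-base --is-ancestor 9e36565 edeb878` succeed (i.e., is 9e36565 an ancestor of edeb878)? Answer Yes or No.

Ancestors of edeb878: {e6d41e2, edeb878}.
9e36565 is not in that set, so it is not an ancestor of edeb878.

No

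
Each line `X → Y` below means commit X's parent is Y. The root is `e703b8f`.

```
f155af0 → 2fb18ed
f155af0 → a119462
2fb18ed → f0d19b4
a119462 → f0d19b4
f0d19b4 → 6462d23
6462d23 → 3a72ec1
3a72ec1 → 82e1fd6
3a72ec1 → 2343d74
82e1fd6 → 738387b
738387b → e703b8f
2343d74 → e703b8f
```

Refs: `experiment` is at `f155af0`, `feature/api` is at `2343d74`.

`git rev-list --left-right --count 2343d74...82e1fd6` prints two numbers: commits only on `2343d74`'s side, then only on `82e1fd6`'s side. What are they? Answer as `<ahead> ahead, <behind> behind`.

1 ahead, 2 behind

Reachable from 2343d74: {2343d74, e703b8f}.
Reachable from 82e1fd6: {738387b, 82e1fd6, e703b8f}.
Only in 2343d74's history (ahead): {2343d74} — 1.
Only in 82e1fd6's history (behind): {738387b, 82e1fd6} — 2.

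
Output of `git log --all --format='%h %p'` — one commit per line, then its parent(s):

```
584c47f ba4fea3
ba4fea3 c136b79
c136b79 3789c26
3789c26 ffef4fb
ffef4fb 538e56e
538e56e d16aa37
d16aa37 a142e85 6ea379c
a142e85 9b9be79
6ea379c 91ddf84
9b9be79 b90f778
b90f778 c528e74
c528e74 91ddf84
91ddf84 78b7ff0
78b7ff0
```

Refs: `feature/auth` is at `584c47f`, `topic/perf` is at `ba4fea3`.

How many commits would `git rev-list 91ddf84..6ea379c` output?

Reachable from 6ea379c: {6ea379c, 78b7ff0, 91ddf84}.
Reachable from 91ddf84: {78b7ff0, 91ddf84}.
In 6ea379c's history but not 91ddf84's: {6ea379c} — 1 commit.

1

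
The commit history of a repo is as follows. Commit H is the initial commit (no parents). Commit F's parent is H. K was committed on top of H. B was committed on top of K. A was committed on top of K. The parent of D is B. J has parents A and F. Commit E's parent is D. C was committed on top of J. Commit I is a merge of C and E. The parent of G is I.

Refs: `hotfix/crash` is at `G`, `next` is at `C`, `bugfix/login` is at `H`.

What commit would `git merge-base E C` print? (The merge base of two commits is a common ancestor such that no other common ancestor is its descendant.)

K

Ancestors of E: {B, D, E, H, K}.
Ancestors of C: {A, C, F, H, J, K}.
Common ancestors: {H, K}.
Among these, K is not an ancestor of any other common ancestor — it is the merge base.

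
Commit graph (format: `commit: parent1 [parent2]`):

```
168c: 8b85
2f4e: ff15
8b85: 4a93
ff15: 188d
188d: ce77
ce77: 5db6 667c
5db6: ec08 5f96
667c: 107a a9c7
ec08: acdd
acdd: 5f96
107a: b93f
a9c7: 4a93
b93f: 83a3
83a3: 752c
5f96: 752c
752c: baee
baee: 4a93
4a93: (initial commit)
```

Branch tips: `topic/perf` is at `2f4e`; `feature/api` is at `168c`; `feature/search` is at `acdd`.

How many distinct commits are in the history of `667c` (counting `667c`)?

Walking parent pointers from 667c: reachable set = {107a, 4a93, 667c, 752c, 83a3, a9c7, b93f, baee}.
That is 8 commits.

8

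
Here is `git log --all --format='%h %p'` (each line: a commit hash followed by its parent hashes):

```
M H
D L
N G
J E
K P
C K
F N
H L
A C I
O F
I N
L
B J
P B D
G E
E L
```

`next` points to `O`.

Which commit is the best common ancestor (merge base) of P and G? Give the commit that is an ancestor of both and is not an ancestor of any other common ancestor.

Ancestors of P: {B, D, E, J, L, P}.
Ancestors of G: {E, G, L}.
Common ancestors: {E, L}.
Among these, E is not an ancestor of any other common ancestor — it is the merge base.

E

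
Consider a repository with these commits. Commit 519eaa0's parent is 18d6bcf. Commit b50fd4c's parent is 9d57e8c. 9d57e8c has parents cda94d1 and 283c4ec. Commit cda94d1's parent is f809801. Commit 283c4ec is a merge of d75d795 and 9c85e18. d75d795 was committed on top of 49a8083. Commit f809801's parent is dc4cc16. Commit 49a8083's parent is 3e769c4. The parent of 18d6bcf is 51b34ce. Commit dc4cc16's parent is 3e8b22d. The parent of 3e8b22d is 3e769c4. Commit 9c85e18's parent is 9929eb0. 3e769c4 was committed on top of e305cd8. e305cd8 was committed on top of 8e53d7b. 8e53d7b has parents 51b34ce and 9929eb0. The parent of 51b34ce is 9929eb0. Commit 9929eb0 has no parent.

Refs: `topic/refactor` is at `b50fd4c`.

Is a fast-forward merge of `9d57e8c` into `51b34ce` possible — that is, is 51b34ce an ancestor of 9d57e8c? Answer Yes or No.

Yes

A fast-forward from 51b34ce to 9d57e8c is possible iff 51b34ce is an ancestor of 9d57e8c.
Ancestors of 9d57e8c: {283c4ec, 3e769c4, 3e8b22d, 49a8083, 51b34ce, 8e53d7b, 9929eb0, 9c85e18, 9d57e8c, cda94d1, d75d795, dc4cc16, e305cd8, f809801}.
51b34ce is among them, so fast-forward is possible.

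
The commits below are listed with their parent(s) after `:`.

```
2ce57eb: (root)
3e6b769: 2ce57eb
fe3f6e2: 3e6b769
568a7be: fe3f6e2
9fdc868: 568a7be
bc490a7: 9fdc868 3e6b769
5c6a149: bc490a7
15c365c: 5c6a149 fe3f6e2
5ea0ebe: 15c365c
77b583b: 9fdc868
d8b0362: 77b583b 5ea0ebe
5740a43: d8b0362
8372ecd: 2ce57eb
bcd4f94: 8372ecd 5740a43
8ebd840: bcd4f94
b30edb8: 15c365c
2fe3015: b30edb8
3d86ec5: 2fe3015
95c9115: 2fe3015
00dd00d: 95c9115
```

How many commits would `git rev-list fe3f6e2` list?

3

Walking parent pointers from fe3f6e2: reachable set = {2ce57eb, 3e6b769, fe3f6e2}.
That is 3 commits.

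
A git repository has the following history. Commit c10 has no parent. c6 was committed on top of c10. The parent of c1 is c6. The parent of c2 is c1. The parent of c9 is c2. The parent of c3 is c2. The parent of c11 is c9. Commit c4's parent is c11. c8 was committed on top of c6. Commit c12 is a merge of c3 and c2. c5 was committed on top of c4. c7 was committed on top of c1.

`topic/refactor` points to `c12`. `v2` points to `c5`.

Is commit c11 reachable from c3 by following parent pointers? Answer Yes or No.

No

Ancestors of c3: {c1, c10, c2, c3, c6}.
c11 is not in that set, so it is not an ancestor of c3.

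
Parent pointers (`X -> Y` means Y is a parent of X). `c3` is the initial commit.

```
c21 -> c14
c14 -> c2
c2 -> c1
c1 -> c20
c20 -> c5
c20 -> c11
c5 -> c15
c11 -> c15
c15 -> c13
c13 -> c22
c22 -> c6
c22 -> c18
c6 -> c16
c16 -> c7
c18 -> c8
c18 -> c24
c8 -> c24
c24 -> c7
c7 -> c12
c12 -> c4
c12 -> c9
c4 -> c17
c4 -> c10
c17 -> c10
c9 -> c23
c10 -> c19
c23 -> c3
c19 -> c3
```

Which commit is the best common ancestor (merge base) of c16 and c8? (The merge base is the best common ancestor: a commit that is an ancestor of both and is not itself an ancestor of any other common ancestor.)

Ancestors of c16: {c10, c12, c16, c17, c19, c23, c3, c4, c7, c9}.
Ancestors of c8: {c10, c12, c17, c19, c23, c24, c3, c4, c7, c8, c9}.
Common ancestors: {c10, c12, c17, c19, c23, c3, c4, c7, c9}.
Among these, c7 is not an ancestor of any other common ancestor — it is the merge base.

c7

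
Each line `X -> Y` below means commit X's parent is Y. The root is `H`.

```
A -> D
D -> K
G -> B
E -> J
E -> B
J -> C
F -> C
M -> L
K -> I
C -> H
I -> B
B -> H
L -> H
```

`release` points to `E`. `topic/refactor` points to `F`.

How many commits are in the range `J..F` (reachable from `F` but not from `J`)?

1

Reachable from F: {C, F, H}.
Reachable from J: {C, H, J}.
In F's history but not J's: {F} — 1 commit.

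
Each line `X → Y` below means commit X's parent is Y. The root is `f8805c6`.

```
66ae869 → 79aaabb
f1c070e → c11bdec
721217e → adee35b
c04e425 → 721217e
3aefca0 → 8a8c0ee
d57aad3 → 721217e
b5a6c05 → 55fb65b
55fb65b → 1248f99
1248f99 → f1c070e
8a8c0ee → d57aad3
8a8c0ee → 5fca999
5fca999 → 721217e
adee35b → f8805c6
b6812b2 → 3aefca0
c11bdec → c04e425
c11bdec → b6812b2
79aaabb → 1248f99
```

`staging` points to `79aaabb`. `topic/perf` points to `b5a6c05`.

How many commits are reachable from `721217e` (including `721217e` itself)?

3

Walking parent pointers from 721217e: reachable set = {721217e, adee35b, f8805c6}.
That is 3 commits.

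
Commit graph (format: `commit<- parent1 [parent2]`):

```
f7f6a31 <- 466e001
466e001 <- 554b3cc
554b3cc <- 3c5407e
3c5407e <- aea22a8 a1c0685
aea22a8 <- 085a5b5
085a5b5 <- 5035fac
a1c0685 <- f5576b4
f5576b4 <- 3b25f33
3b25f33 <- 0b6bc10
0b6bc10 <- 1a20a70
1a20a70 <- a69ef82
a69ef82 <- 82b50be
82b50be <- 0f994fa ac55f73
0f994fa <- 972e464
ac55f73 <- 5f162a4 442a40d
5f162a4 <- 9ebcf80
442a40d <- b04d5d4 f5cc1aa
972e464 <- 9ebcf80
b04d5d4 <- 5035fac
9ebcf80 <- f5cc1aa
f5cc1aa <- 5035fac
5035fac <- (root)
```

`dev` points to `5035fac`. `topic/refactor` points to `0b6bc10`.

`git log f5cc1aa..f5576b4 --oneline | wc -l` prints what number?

Reachable from f5576b4: {0b6bc10, 0f994fa, 1a20a70, 3b25f33, 442a40d, 5035fac, 5f162a4, 82b50be, 972e464, 9ebcf80, a69ef82, ac55f73, b04d5d4, f5576b4, f5cc1aa}.
Reachable from f5cc1aa: {5035fac, f5cc1aa}.
In f5576b4's history but not f5cc1aa's: {0b6bc10, 0f994fa, 1a20a70, 3b25f33, 442a40d, 5f162a4, 82b50be, 972e464, 9ebcf80, a69ef82, ac55f73, b04d5d4, f5576b4} — 13 commits.

13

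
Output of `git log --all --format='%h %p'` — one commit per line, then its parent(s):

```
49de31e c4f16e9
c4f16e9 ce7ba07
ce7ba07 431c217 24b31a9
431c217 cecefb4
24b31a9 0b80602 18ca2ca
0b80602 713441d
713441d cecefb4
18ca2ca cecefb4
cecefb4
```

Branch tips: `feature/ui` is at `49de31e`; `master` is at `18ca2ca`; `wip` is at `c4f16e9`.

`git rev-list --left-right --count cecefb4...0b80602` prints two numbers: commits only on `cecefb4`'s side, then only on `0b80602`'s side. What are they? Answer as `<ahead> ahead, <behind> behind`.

Reachable from cecefb4: {cecefb4}.
Reachable from 0b80602: {0b80602, 713441d, cecefb4}.
Only in cecefb4's history (ahead): {} — 0.
Only in 0b80602's history (behind): {0b80602, 713441d} — 2.

0 ahead, 2 behind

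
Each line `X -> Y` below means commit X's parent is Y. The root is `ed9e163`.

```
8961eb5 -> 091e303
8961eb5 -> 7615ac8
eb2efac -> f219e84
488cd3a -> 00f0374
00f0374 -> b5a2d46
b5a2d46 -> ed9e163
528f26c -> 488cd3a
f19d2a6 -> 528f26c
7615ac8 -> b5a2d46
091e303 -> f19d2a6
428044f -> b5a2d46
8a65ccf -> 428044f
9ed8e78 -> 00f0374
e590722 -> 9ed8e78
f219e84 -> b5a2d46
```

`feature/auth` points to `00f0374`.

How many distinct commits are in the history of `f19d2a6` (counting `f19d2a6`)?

Walking parent pointers from f19d2a6: reachable set = {00f0374, 488cd3a, 528f26c, b5a2d46, ed9e163, f19d2a6}.
That is 6 commits.

6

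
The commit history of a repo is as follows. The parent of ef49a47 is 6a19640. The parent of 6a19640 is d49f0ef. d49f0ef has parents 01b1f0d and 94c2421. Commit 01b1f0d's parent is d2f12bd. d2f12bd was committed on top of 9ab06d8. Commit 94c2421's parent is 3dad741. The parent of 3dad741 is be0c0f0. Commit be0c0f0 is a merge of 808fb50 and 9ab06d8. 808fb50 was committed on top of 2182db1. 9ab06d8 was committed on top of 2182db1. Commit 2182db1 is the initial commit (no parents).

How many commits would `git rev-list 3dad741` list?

Walking parent pointers from 3dad741: reachable set = {2182db1, 3dad741, 808fb50, 9ab06d8, be0c0f0}.
That is 5 commits.

5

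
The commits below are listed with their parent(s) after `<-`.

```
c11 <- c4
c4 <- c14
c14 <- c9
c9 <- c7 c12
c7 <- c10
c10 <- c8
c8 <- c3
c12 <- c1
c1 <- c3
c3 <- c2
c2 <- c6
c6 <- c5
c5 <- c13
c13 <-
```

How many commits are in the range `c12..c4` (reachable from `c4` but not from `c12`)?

6

Reachable from c4: {c1, c10, c12, c13, c14, c2, c3, c4, c5, c6, c7, c8, c9}.
Reachable from c12: {c1, c12, c13, c2, c3, c5, c6}.
In c4's history but not c12's: {c10, c14, c4, c7, c8, c9} — 6 commits.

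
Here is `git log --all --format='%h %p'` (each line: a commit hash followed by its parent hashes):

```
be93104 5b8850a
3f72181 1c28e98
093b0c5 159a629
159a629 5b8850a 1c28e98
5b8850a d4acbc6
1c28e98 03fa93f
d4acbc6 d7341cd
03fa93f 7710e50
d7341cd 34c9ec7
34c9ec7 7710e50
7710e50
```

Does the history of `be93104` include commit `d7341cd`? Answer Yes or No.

Yes

Ancestors of be93104 (commits reachable by following parents): {34c9ec7, 5b8850a, 7710e50, be93104, d4acbc6, d7341cd}.
d7341cd is in that set, so it is an ancestor of be93104.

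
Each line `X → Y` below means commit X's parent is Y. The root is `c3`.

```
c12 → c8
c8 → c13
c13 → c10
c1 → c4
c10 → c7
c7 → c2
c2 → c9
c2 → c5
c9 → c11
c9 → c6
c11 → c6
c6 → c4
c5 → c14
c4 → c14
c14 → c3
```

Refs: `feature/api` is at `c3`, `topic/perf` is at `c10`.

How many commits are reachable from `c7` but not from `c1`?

6

Reachable from c7: {c11, c14, c2, c3, c4, c5, c6, c7, c9}.
Reachable from c1: {c1, c14, c3, c4}.
In c7's history but not c1's: {c11, c2, c5, c6, c7, c9} — 6 commits.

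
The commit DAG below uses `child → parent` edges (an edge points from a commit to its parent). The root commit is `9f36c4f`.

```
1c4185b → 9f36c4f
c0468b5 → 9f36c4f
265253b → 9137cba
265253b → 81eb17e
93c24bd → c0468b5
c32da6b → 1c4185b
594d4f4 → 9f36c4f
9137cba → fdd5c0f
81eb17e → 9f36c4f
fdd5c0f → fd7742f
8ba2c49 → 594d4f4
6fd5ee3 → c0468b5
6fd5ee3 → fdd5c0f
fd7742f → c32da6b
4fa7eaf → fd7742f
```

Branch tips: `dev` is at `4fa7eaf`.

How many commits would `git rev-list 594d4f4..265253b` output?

Reachable from 265253b: {1c4185b, 265253b, 81eb17e, 9137cba, 9f36c4f, c32da6b, fd7742f, fdd5c0f}.
Reachable from 594d4f4: {594d4f4, 9f36c4f}.
In 265253b's history but not 594d4f4's: {1c4185b, 265253b, 81eb17e, 9137cba, c32da6b, fd7742f, fdd5c0f} — 7 commits.

7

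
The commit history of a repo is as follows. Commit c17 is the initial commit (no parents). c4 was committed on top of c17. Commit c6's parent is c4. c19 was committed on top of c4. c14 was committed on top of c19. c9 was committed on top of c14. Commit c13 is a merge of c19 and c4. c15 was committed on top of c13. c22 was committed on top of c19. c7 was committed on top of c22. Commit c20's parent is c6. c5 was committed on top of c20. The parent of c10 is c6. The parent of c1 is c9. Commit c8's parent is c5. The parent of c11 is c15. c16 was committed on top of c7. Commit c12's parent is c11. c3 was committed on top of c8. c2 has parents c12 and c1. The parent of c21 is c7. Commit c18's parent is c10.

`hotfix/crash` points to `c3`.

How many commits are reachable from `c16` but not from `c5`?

Reachable from c16: {c16, c17, c19, c22, c4, c7}.
Reachable from c5: {c17, c20, c4, c5, c6}.
In c16's history but not c5's: {c16, c19, c22, c7} — 4 commits.

4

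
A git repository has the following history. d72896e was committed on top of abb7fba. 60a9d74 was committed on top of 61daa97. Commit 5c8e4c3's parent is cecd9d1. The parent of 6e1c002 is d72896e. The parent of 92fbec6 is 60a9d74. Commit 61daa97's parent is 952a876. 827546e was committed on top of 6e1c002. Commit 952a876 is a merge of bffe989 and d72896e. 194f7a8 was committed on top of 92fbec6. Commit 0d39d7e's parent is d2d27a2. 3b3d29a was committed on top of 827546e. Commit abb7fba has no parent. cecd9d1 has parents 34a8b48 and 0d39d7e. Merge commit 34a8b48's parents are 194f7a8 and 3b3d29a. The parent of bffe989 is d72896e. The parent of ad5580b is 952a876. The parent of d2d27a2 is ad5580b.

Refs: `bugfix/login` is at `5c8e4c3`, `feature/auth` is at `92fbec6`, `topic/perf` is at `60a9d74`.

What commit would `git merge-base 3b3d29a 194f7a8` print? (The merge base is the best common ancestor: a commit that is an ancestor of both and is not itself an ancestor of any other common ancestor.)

Ancestors of 3b3d29a: {3b3d29a, 6e1c002, 827546e, abb7fba, d72896e}.
Ancestors of 194f7a8: {194f7a8, 60a9d74, 61daa97, 92fbec6, 952a876, abb7fba, bffe989, d72896e}.
Common ancestors: {abb7fba, d72896e}.
Among these, d72896e is not an ancestor of any other common ancestor — it is the merge base.

d72896e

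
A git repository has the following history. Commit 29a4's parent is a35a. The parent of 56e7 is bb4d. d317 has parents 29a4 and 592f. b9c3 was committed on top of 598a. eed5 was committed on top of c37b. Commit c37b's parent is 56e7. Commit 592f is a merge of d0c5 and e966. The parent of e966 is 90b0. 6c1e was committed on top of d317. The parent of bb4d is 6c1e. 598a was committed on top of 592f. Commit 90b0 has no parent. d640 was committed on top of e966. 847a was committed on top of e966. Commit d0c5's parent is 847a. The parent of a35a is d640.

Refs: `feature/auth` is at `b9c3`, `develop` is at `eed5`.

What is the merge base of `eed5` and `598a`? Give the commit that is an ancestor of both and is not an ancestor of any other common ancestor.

Ancestors of eed5: {29a4, 56e7, 592f, 6c1e, 847a, 90b0, a35a, bb4d, c37b, d0c5, d317, d640, e966, eed5}.
Ancestors of 598a: {592f, 598a, 847a, 90b0, d0c5, e966}.
Common ancestors: {592f, 847a, 90b0, d0c5, e966}.
Among these, 592f is not an ancestor of any other common ancestor — it is the merge base.

592f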